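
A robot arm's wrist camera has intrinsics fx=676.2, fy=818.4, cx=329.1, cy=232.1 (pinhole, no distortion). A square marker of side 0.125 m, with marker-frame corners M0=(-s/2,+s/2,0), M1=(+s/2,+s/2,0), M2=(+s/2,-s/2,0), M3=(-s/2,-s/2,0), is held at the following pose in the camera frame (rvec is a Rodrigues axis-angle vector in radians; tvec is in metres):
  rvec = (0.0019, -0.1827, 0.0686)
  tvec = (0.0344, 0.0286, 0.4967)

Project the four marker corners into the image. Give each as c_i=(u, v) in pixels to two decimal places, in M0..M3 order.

c0=(285.63, 378.38) c1=(450.87, 385.54) c2=(462.11, 184.60) c3=(297.57, 168.06)

Intrinsics K: fx=676.2, fy=818.4, cx=329.1, cy=232.1
Marker side s = 0.125 m; corners in marker frame (Z=0):
  M0 = (-0.0625, +0.0625, 0)
  M1 = (+0.0625, +0.0625, 0)
  M2 = (+0.0625, -0.0625, 0)
  M3 = (-0.0625, -0.0625, 0)
rvec = (0.0019, -0.1827, 0.0686), |rvec| = θ = 0.19516 rad = 11.182°
Rodrigues: sinθ=0.19393, 1−cosθ=0.01898; R = I + sinθ·[k]× + (1−cosθ)·[k]×²:
    [+0.98102 -0.06834 -0.18148]
    [+0.06799 +0.99765 -0.00813]
    [+0.18161 -0.00436 +0.98336]
t = (0.0344, 0.0286, 0.4967) m
M0: Pc = R·M0+t = (-0.03118, +0.08670, +0.48508); u = 676.2·(-0.03118)/0.48508 + 329.1 = 285.6283, v = 818.4·(+0.08670)/0.48508 + 232.1 = 378.3827
M1: Pc = R·M1+t = (+0.09144, +0.09520, +0.50778); u = 676.2·(+0.09144)/0.50778 + 329.1 = 450.8725, v = 818.4·(+0.09520)/0.50778 + 232.1 = 385.5410
M2: Pc = R·M2+t = (+0.09998, -0.02950, +0.50832); u = 676.2·(+0.09998)/0.50832 + 329.1 = 462.1054, v = 818.4·(-0.02950)/0.50832 + 232.1 = 184.5989
M3: Pc = R·M3+t = (-0.02264, -0.03800, +0.48562); u = 676.2·(-0.02264)/0.48562 + 329.1 = 297.5717, v = 818.4·(-0.03800)/0.48562 + 232.1 = 168.0553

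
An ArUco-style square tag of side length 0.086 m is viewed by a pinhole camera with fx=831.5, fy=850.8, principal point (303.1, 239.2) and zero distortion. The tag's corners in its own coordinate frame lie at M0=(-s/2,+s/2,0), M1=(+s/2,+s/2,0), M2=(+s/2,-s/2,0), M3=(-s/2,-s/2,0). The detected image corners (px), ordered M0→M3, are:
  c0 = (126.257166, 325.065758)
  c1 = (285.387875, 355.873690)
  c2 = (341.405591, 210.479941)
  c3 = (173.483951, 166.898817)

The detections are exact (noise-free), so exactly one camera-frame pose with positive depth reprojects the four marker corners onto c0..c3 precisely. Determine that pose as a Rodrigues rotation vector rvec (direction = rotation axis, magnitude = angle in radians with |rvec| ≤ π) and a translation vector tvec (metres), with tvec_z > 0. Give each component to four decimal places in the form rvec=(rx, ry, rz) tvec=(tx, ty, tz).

rvec=(0.4226, -0.2737, 0.2919) tvec=(-0.0349, 0.0141, 0.4157)

Intrinsics K: fx=831.5, fy=850.8, cx=303.1, cy=239.2
Marker side s = 0.086 m; corners in marker frame (Z=0):
  M0 = (-0.0430, +0.0430, 0)
  M1 = (+0.0430, +0.0430, 0)
  M2 = (+0.0430, -0.0430, 0)
  M3 = (-0.0430, -0.0430, 0)
Detected image corners:
  c0 = (126.257166, 325.065758) px
  c1 = (285.387875, 355.873690) px
  c2 = (341.405591, 210.479941) px
  c3 = (173.483951, 166.898817) px
Planar DLT: solve 8×8 A·h = b for H (H[2,2]=1):
  H  [+2077.01781 -401.12871 +233.36493]
  H  [+632.42214 +1991.81734 +268.02128]
  H  [+0.76611 +0.86695 +1.00000]
B = K⁻¹H; ‖b₁‖=2.405840, ‖b₂‖=2.405840; λ = 2/(‖b₁‖+‖b₂‖) = 0.415655, sign → tz>0 ⇒ λ=+0.415655
r₁ = λ·B[:,0] = (+0.92220,+0.21944,+0.31844); r₂ = λ·B[:,1] = (-0.33187,+0.87178,+0.36035)
r₃ = r₁×r₂ = (-0.19853,-0.43799,+0.87678); SVD([r₁ r₂ r₃]) → R = UVᵀ:
  R  [+0.92220 -0.33187 -0.19853]
  R  [+0.21944 +0.87178 -0.43799]
  R  [+0.31844 +0.36035 +0.87678]
t = (-0.03486, +0.01408, +0.41566) m
tr R = 2.670761; θ = arccos((tr R − 1)/2) = 0.581972 rad = 33.345°
axis k = ((R−Rᵀ)₃₂, (R−Rᵀ)₁₃, (R−Rᵀ)₂₁) / (2 sinθ) = (+0.726201, -0.470251, +0.501494)
rvec = θ·k = (+0.422628, -0.273673, +0.291855)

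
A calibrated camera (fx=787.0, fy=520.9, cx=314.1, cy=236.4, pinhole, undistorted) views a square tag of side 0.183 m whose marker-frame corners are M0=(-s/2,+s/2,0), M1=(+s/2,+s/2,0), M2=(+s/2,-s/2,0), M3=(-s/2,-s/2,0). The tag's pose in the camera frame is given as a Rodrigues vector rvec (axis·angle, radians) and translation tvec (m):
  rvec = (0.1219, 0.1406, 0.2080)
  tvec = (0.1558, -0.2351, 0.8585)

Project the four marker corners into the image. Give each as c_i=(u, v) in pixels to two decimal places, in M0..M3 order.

c0=(357.94, 138.52) c1=(521.48, 159.61) c2=(561.57, 46.42) c3=(392.25, 27.77)

Intrinsics K: fx=787.0, fy=520.9, cx=314.1, cy=236.4
Marker side s = 0.183 m; corners in marker frame (Z=0):
  M0 = (-0.0915, +0.0915, 0)
  M1 = (+0.0915, +0.0915, 0)
  M2 = (+0.0915, -0.0915, 0)
  M3 = (-0.0915, -0.0915, 0)
rvec = (0.1219, 0.1406, 0.2080), |rvec| = θ = 0.27909 rad = 15.991°
Rodrigues: sinθ=0.27548, 1−cosθ=0.03869; R = I + sinθ·[k]× + (1−cosθ)·[k]×²:
    [+0.96869 -0.19680 +0.15138]
    [+0.21382 +0.97113 -0.10580]
    [-0.12619 +0.13485 +0.98280]
t = (0.1558, -0.2351, 0.8585) m
M0: Pc = R·M0+t = (+0.04916, -0.16581, +0.88238); u = 787.0·(+0.04916)/0.88238 + 314.1 = 357.9443, v = 520.9·(-0.16581)/0.88238 + 236.4 = 138.5189
M1: Pc = R·M1+t = (+0.22643, -0.12668, +0.85929); u = 787.0·(+0.22643)/0.85929 + 314.1 = 521.4786, v = 520.9·(-0.12668)/0.85929 + 236.4 = 159.6089
M2: Pc = R·M2+t = (+0.26244, -0.30439, +0.83462); u = 787.0·(+0.26244)/0.83462 + 314.1 = 561.5694, v = 520.9·(-0.30439)/0.83462 + 236.4 = 46.4221
M3: Pc = R·M3+t = (+0.08517, -0.34352, +0.85771); u = 787.0·(+0.08517)/0.85771 + 314.1 = 392.2506, v = 520.9·(-0.34352)/0.85771 + 236.4 = 27.7727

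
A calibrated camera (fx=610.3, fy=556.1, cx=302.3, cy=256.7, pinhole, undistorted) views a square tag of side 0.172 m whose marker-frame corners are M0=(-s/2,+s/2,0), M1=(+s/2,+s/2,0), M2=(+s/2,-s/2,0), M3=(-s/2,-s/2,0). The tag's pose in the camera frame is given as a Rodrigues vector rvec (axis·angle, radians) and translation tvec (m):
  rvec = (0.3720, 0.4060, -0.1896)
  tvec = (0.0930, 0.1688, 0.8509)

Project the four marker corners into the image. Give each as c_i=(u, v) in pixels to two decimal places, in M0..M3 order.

Intrinsics K: fx=610.3, fy=556.1, cx=302.3, cy=256.7
Marker side s = 0.172 m; corners in marker frame (Z=0):
  M0 = (-0.0860, +0.0860, 0)
  M1 = (+0.0860, +0.0860, 0)
  M2 = (+0.0860, -0.0860, 0)
  M3 = (-0.0860, -0.0860, 0)
rvec = (0.3720, 0.4060, -0.1896), |rvec| = θ = 0.58238 rad = 33.368°
Rodrigues: sinθ=0.55001, 1−cosθ=0.16484; R = I + sinθ·[k]× + (1−cosθ)·[k]×²:
    [+0.90241 +0.25247 +0.34916]
    [-0.10566 +0.91527 -0.38874]
    [-0.41772 +0.31391 +0.85263]
t = (0.0930, 0.1688, 0.8509) m
M0: Pc = R·M0+t = (+0.03710, +0.25660, +0.91382); u = 610.3·(+0.03710)/0.91382 + 302.3 = 327.0806, v = 556.1·(+0.25660)/0.91382 + 256.7 = 412.8523
M1: Pc = R·M1+t = (+0.19232, +0.23843, +0.84197); u = 610.3·(+0.19232)/0.84197 + 302.3 = 441.7021, v = 556.1·(+0.23843)/0.84197 + 256.7 = 414.1743
M2: Pc = R·M2+t = (+0.14890, +0.08100, +0.78798); u = 610.3·(+0.14890)/0.78798 + 302.3 = 417.6212, v = 556.1·(+0.08100)/0.78798 + 256.7 = 313.8642
M3: Pc = R·M3+t = (-0.00632, +0.09917, +0.85983); u = 610.3·(-0.00632)/0.85983 + 302.3 = 297.8142, v = 556.1·(+0.09917)/0.85983 + 256.7 = 320.8411

c0=(327.08, 412.85) c1=(441.70, 414.17) c2=(417.62, 313.86) c3=(297.81, 320.84)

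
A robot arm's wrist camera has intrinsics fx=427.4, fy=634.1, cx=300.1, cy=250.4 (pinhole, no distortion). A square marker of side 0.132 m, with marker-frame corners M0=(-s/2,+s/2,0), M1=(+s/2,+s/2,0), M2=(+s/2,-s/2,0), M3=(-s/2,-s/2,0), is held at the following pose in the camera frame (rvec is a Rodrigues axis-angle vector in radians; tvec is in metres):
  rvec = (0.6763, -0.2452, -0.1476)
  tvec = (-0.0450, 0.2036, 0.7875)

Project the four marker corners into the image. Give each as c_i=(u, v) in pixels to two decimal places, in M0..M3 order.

Intrinsics K: fx=427.4, fy=634.1, cx=300.1, cy=250.4
Marker side s = 0.132 m; corners in marker frame (Z=0):
  M0 = (-0.0660, +0.0660, 0)
  M1 = (+0.0660, +0.0660, 0)
  M2 = (+0.0660, -0.0660, 0)
  M3 = (-0.0660, -0.0660, 0)
rvec = (0.6763, -0.2452, -0.1476), |rvec| = θ = 0.73436 rad = 42.076°
Rodrigues: sinθ=0.67012, 1−cosθ=0.25774; R = I + sinθ·[k]× + (1−cosθ)·[k]×²:
    [+0.96085 +0.05543 -0.27146]
    [-0.21394 +0.77099 -0.59983]
    [+0.17604 +0.63443 +0.75267]
t = (-0.0450, 0.2036, 0.7875) m
M0: Pc = R·M0+t = (-0.10476, +0.26861, +0.81775); u = 427.4·(-0.10476)/0.81775 + 300.1 = 245.3482, v = 634.1·(+0.26861)/0.81775 + 250.4 = 458.6813
M1: Pc = R·M1+t = (+0.02207, +0.24037, +0.84099); u = 427.4·(+0.02207)/0.84099 + 300.1 = 311.3187, v = 634.1·(+0.24037)/0.84099 + 250.4 = 431.6334
M2: Pc = R·M2+t = (+0.01476, +0.13859, +0.75725); u = 427.4·(+0.01476)/0.75725 + 300.1 = 308.4295, v = 634.1·(+0.13859)/0.75725 + 250.4 = 366.4557
M3: Pc = R·M3+t = (-0.11207, +0.16683, +0.73401); u = 427.4·(-0.11207)/0.73401 + 300.1 = 234.8409, v = 634.1·(+0.16683)/0.73401 + 250.4 = 394.5261

c0=(245.35, 458.68) c1=(311.32, 431.63) c2=(308.43, 366.46) c3=(234.84, 394.53)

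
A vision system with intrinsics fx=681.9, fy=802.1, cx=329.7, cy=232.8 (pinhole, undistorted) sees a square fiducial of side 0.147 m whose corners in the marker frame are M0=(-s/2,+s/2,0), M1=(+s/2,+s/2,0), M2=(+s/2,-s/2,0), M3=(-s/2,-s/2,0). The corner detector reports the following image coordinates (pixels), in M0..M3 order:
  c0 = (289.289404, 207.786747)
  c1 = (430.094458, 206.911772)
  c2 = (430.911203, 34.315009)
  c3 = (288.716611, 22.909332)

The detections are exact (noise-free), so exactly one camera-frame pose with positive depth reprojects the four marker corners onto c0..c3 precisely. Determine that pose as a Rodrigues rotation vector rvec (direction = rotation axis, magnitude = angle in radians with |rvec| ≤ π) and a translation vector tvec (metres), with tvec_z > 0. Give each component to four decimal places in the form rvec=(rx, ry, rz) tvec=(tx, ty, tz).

Intrinsics K: fx=681.9, fy=802.1, cx=329.7, cy=232.8
Marker side s = 0.147 m; corners in marker frame (Z=0):
  M0 = (-0.0735, +0.0735, 0)
  M1 = (+0.0735, +0.0735, 0)
  M2 = (+0.0735, -0.0735, 0)
  M3 = (-0.0735, -0.0735, 0)
Detected image corners:
  c0 = (289.289404, 207.786747) px
  c1 = (430.094458, 206.911772) px
  c2 = (430.911203, 34.315009) px
  c3 = (288.716611, 22.909332) px
Planar DLT: solve 8×8 A·h = b for H (H[2,2]=1):
  H  [+1129.99705 +23.18553 +362.17286]
  H  [+90.52309 +1222.39847 +118.51221]
  H  [+0.46542 +0.06720 +1.00000]
B = K⁻¹H; ‖b₁‖=1.505993, ‖b₂‖=1.505993; λ = 2/(‖b₁‖+‖b₂‖) = 0.664014, sign → tz>0 ⇒ λ=+0.664014
r₁ = λ·B[:,0] = (+0.95093,-0.01476,+0.30905); r₂ = λ·B[:,1] = (+0.00100,+0.99900,+0.04462)
r₃ = r₁×r₂ = (-0.30940,-0.04213,+0.95000); SVD([r₁ r₂ r₃]) → R = UVᵀ:
  R  [+0.95093 +0.00100 -0.30940]
  R  [-0.01476 +0.99900 -0.04213]
  R  [+0.30905 +0.04462 +0.95000]
t = (+0.03162, -0.09461, +0.66401) m
tr R = 2.899936; θ = arccos((tr R − 1)/2) = 0.317664 rad = 18.201°
axis k = ((R−Rᵀ)₃₂, (R−Rᵀ)₁₃, (R−Rᵀ)₂₁) / (2 sinθ) = (+0.138868, -0.989990, -0.025227)
rvec = θ·k = (+0.044113, -0.314484, -0.008014)

rvec=(0.0441, -0.3145, -0.0080) tvec=(0.0316, -0.0946, 0.6640)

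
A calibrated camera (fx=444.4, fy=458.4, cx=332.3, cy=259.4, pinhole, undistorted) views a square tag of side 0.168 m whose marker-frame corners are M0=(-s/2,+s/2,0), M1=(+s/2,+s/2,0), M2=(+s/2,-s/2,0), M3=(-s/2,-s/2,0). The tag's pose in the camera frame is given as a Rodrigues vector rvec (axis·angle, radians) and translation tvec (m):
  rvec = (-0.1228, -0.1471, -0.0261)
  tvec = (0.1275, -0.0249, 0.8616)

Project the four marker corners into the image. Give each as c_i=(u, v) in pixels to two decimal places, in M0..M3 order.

c0=(357.39, 292.10) c1=(442.12, 289.65) c2=(436.67, 202.54) c3=(353.76, 202.42)

Intrinsics K: fx=444.4, fy=458.4, cx=332.3, cy=259.4
Marker side s = 0.168 m; corners in marker frame (Z=0):
  M0 = (-0.0840, +0.0840, 0)
  M1 = (+0.0840, +0.0840, 0)
  M2 = (+0.0840, -0.0840, 0)
  M3 = (-0.0840, -0.0840, 0)
rvec = (-0.1228, -0.1471, -0.0261), |rvec| = θ = 0.19339 rad = 11.080°
Rodrigues: sinθ=0.19219, 1−cosθ=0.01864; R = I + sinθ·[k]× + (1−cosθ)·[k]×²:
    [+0.98887 +0.03494 -0.14459]
    [-0.01693 +0.99214 +0.12395]
    [+0.14778 -0.12012 +0.98170]
t = (0.1275, -0.0249, 0.8616) m
M0: Pc = R·M0+t = (+0.04737, +0.05986, +0.83910); u = 444.4·(+0.04737)/0.83910 + 332.3 = 357.3878, v = 458.4·(+0.05986)/0.83910 + 259.4 = 292.1030
M1: Pc = R·M1+t = (+0.21350, +0.05702, +0.86392); u = 444.4·(+0.21350)/0.86392 + 332.3 = 442.1241, v = 458.4·(+0.05702)/0.86392 + 259.4 = 289.6537
M2: Pc = R·M2+t = (+0.20763, -0.10966, +0.88410); u = 444.4·(+0.20763)/0.88410 + 332.3 = 436.6666, v = 458.4·(-0.10966)/0.88410 + 259.4 = 202.5410
M3: Pc = R·M3+t = (+0.04150, -0.10682, +0.85928); u = 444.4·(+0.04150)/0.85928 + 332.3 = 353.7626, v = 458.4·(-0.10682)/0.85928 + 259.4 = 202.4158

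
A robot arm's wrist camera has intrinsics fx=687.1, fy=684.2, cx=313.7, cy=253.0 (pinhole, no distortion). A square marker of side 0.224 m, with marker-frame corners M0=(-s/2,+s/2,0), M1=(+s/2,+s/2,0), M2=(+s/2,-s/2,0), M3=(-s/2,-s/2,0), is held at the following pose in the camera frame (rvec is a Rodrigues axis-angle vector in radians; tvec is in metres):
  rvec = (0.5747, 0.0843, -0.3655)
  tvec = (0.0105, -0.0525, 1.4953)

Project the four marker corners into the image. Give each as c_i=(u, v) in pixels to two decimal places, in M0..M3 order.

c0=(290.32, 283.32) c1=(383.32, 252.70) c2=(349.82, 168.67) c3=(250.38, 204.02)

Intrinsics K: fx=687.1, fy=684.2, cx=313.7, cy=253.0
Marker side s = 0.224 m; corners in marker frame (Z=0):
  M0 = (-0.1120, +0.1120, 0)
  M1 = (+0.1120, +0.1120, 0)
  M2 = (+0.1120, -0.1120, 0)
  M3 = (-0.1120, -0.1120, 0)
rvec = (0.5747, 0.0843, -0.3655), |rvec| = θ = 0.68628 rad = 39.321°
Rodrigues: sinθ=0.63366, 1−cosθ=0.22639; R = I + sinθ·[k]× + (1−cosθ)·[k]×²:
    [+0.93237 +0.36077 -0.02313]
    [-0.31419 +0.77703 -0.54545]
    [-0.17881 +0.51583 +0.83782]
t = (0.0105, -0.0525, 1.4953) m
M0: Pc = R·M0+t = (-0.05352, +0.06972, +1.57310); u = 687.1·(-0.05352)/1.57310 + 313.7 = 290.3236, v = 684.2·(+0.06972)/1.57310 + 253.0 = 283.3222
M1: Pc = R·M1+t = (+0.15533, -0.00066, +1.53305); u = 687.1·(+0.15533)/1.53305 + 313.7 = 383.3183, v = 684.2·(-0.00066)/1.53305 + 253.0 = 252.7044
M2: Pc = R·M2+t = (+0.07452, -0.17472, +1.41750); u = 687.1·(+0.07452)/1.41750 + 313.7 = 349.8216, v = 684.2·(-0.17472)/1.41750 + 253.0 = 168.6679
M3: Pc = R·M3+t = (-0.13433, -0.10434, +1.45755); u = 687.1·(-0.13433)/1.45755 + 313.7 = 250.3754, v = 684.2·(-0.10434)/1.45755 + 253.0 = 204.0222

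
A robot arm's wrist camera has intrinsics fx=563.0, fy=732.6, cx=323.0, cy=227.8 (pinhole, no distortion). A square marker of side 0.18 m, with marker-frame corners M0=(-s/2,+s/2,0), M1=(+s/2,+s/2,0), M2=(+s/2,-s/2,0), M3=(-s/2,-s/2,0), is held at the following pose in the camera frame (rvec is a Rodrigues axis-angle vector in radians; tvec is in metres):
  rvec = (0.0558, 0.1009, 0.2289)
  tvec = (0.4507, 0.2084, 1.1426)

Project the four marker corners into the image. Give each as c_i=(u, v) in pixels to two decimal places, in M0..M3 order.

c0=(490.09, 402.11) c1=(578.67, 431.19) c2=(601.47, 319.69) c3=(511.63, 291.95)

Intrinsics K: fx=563.0, fy=732.6, cx=323.0, cy=227.8
Marker side s = 0.18 m; corners in marker frame (Z=0):
  M0 = (-0.0900, +0.0900, 0)
  M1 = (+0.0900, +0.0900, 0)
  M2 = (+0.0900, -0.0900, 0)
  M3 = (-0.0900, -0.0900, 0)
rvec = (0.0558, 0.1009, 0.2289), |rvec| = θ = 0.25630 rad = 14.685°
Rodrigues: sinθ=0.25350, 1−cosθ=0.03267; R = I + sinθ·[k]× + (1−cosθ)·[k]×²:
    [+0.96888 -0.22360 +0.10615]
    [+0.22920 +0.97240 -0.04371]
    [-0.09345 +0.06668 +0.99339]
t = (0.4507, 0.2084, 1.1426) m
M0: Pc = R·M0+t = (+0.34338, +0.27529, +1.15701); u = 563.0·(+0.34338)/1.15701 + 323.0 = 490.0864, v = 732.6·(+0.27529)/1.15701 + 227.8 = 402.1075
M1: Pc = R·M1+t = (+0.51778, +0.31654, +1.14019); u = 563.0·(+0.51778)/1.14019 + 323.0 = 578.6656, v = 732.6·(+0.31654)/1.14019 + 227.8 = 431.1871
M2: Pc = R·M2+t = (+0.55802, +0.14151, +1.12819); u = 563.0·(+0.55802)/1.12819 + 323.0 = 601.4705, v = 732.6·(+0.14151)/1.12819 + 227.8 = 319.6924
M3: Pc = R·M3+t = (+0.38362, +0.10026, +1.14501); u = 563.0·(+0.38362)/1.14501 + 323.0 = 511.6279, v = 732.6·(+0.10026)/1.14501 + 227.8 = 291.9459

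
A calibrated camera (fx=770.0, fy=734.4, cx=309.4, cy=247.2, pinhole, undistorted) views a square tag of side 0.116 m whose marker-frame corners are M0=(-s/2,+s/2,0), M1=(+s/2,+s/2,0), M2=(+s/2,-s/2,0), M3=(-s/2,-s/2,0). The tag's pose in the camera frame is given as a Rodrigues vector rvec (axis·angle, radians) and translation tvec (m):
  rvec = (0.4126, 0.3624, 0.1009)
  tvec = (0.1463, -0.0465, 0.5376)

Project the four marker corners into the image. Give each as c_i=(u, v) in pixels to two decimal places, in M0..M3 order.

c0=(430.15, 242.93) c1=(591.78, 269.10) c2=(622.99, 114.25) c3=(444.75, 96.66)

Intrinsics K: fx=770.0, fy=734.4, cx=309.4, cy=247.2
Marker side s = 0.116 m; corners in marker frame (Z=0):
  M0 = (-0.0580, +0.0580, 0)
  M1 = (+0.0580, +0.0580, 0)
  M2 = (+0.0580, -0.0580, 0)
  M3 = (-0.0580, -0.0580, 0)
rvec = (0.4126, 0.3624, 0.1009), |rvec| = θ = 0.55835 rad = 31.991°
Rodrigues: sinθ=0.52979, 1−cosθ=0.15187; R = I + sinθ·[k]× + (1−cosθ)·[k]×²:
    [+0.93106 -0.02290 +0.36414]
    [+0.16858 +0.91211 -0.37368]
    [-0.32358 +0.40931 +0.85309]
t = (0.1463, -0.0465, 0.5376) m
M0: Pc = R·M0+t = (+0.09097, -0.00338, +0.58011); u = 770.0·(+0.09097)/0.58011 + 309.4 = 430.1486, v = 734.4·(-0.00338)/0.58011 + 247.2 = 242.9270
M1: Pc = R·M1+t = (+0.19897, +0.01618, +0.54257); u = 770.0·(+0.19897)/0.54257 + 309.4 = 591.7765, v = 734.4·(+0.01618)/0.54257 + 247.2 = 269.1004
M2: Pc = R·M2+t = (+0.20163, -0.08962, +0.49509); u = 770.0·(+0.20163)/0.49509 + 309.4 = 622.9875, v = 734.4·(-0.08962)/0.49509 + 247.2 = 114.2543
M3: Pc = R·M3+t = (+0.09363, -0.10918, +0.53263); u = 770.0·(+0.09363)/0.53263 + 309.4 = 444.7522, v = 734.4·(-0.10918)/0.53263 + 247.2 = 96.6601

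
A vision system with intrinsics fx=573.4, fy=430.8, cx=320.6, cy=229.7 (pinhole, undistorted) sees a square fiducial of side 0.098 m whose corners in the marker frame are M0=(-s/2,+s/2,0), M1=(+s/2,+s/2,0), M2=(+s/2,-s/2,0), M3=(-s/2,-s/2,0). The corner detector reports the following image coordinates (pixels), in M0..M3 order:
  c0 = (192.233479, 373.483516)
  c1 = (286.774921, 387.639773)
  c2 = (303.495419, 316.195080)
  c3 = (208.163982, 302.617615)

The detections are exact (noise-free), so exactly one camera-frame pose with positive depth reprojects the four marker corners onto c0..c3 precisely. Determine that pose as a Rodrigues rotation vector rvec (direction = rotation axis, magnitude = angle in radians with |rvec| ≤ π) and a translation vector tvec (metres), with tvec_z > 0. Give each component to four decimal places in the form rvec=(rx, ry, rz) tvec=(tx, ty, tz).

rvec=(0.0345, 0.0590, 0.1749) tvec=(-0.0737, 0.1547, 0.5777)

Intrinsics K: fx=573.4, fy=430.8, cx=320.6, cy=229.7
Marker side s = 0.098 m; corners in marker frame (Z=0):
  M0 = (-0.0490, +0.0490, 0)
  M1 = (+0.0490, +0.0490, 0)
  M2 = (+0.0490, -0.0490, 0)
  M3 = (-0.0490, -0.0490, 0)
Detected image corners:
  c0 = (192.233479, 373.483516) px
  c1 = (286.774921, 387.639773) px
  c2 = (303.495419, 316.195080) px
  c3 = (208.163982, 302.617615) px
Planar DLT: solve 8×8 A·h = b for H (H[2,2]=1):
  H  [+944.86995 -149.64029 +247.41557]
  H  [+108.27899 +749.63933 +345.07042]
  H  [-0.09632 +0.06835 +1.00000]
B = K⁻¹H; ‖b₁‖=1.731088, ‖b₂‖=1.731088; λ = 2/(‖b₁‖+‖b₂‖) = 0.577671, sign → tz>0 ⇒ λ=+0.577671
r₁ = λ·B[:,0] = (+0.98302,+0.17486,-0.05564); r₂ = λ·B[:,1] = (-0.17283,+0.98416,+0.03948)
r₃ = r₁×r₂ = (+0.06166,-0.02920,+0.99767); SVD([r₁ r₂ r₃]) → R = UVᵀ:
  R  [+0.98302 -0.17283 +0.06166]
  R  [+0.17486 +0.98416 -0.02920]
  R  [-0.05564 +0.03948 +0.99767]
t = (-0.07373, +0.15470, +0.57767) m
tr R = 2.964849; θ = arccos((tr R − 1)/2) = 0.187761 rad = 10.758°
axis k = ((R−Rᵀ)₃₂, (R−Rᵀ)₁₃, (R−Rᵀ)₂₁) / (2 sinθ) = (+0.183965, +0.314227, +0.931353)
rvec = θ·k = (+0.034541, +0.059000, +0.174872)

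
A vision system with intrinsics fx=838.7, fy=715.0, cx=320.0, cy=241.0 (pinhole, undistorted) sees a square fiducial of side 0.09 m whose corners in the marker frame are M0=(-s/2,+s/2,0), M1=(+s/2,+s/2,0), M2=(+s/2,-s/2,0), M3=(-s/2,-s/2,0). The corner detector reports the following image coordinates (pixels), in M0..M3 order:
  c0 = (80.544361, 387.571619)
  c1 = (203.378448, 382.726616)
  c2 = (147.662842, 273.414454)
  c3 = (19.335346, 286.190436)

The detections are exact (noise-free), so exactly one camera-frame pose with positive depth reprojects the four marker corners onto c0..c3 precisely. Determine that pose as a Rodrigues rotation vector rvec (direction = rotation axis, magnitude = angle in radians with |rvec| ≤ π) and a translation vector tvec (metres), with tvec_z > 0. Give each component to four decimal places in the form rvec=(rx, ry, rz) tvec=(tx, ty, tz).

rvec=(0.4863, 0.3533, -0.2124) tvec=(-0.1231, 0.0649, 0.4957)

Intrinsics K: fx=838.7, fy=715.0, cx=320.0, cy=241.0
Marker side s = 0.09 m; corners in marker frame (Z=0):
  M0 = (-0.0450, +0.0450, 0)
  M1 = (+0.0450, +0.0450, 0)
  M2 = (+0.0450, -0.0450, 0)
  M3 = (-0.0450, -0.0450, 0)
Detected image corners:
  c0 = (80.544361, 387.571619) px
  c1 = (203.378448, 382.726616) px
  c2 = (147.662842, 273.414454) px
  c3 = (19.335346, 286.190436) px
Planar DLT: solve 8×8 A·h = b for H (H[2,2]=1):
  H  [+1307.83110 +745.62592 +111.67423]
  H  [-350.90709 +1449.16205 +334.62498]
  H  [-0.76602 +0.84265 +1.00000]
B = K⁻¹H; ‖b₁‖=2.017275, ‖b₂‖=2.017275; λ = 2/(‖b₁‖+‖b₂‖) = 0.495718, sign → tz>0 ⇒ λ=+0.495718
r₁ = λ·B[:,0] = (+0.91788,-0.11530,-0.37973); r₂ = λ·B[:,1] = (+0.28133,+0.86392,+0.41772)
r₃ = r₁×r₂ = (+0.27990,-0.49025,+0.82542); SVD([r₁ r₂ r₃]) → R = UVᵀ:
  R  [+0.91788 +0.28133 +0.27990]
  R  [-0.11530 +0.86392 -0.49025]
  R  [-0.37973 +0.41772 +0.82542]
t = (-0.12313, +0.06491, +0.49572) m
tr R = 2.607227; θ = arccos((tr R − 1)/2) = 0.637455 rad = 36.523°
axis k = ((R−Rᵀ)₃₂, (R−Rᵀ)₁₃, (R−Rᵀ)₂₁) / (2 sinθ) = (+0.762802, +0.554168, -0.333212)
rvec = θ·k = (+0.486252, +0.353257, -0.212408)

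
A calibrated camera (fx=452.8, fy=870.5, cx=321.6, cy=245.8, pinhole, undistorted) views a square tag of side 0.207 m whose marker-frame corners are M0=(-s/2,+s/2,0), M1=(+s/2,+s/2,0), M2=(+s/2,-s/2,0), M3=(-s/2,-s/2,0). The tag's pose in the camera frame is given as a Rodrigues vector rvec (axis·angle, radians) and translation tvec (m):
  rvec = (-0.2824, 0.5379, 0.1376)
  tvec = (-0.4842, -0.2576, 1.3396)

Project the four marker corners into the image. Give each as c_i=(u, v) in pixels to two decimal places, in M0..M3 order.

c0=(125.54, 141.11) c1=(171.93, 140.03) c2=(191.83, 12.79) c3=(145.47, 23.54)

Intrinsics K: fx=452.8, fy=870.5, cx=321.6, cy=245.8
Marker side s = 0.207 m; corners in marker frame (Z=0):
  M0 = (-0.1035, +0.1035, 0)
  M1 = (+0.1035, +0.1035, 0)
  M2 = (+0.1035, -0.1035, 0)
  M3 = (-0.1035, -0.1035, 0)
rvec = (-0.2824, 0.5379, 0.1376), |rvec| = θ = 0.62291 rad = 35.690°
Rodrigues: sinθ=0.58340, 1−cosθ=0.18782; R = I + sinθ·[k]× + (1−cosθ)·[k]×²:
    [+0.85078 -0.20240 +0.48497]
    [+0.05535 +0.95223 +0.30031]
    [-0.52259 -0.22866 +0.82135]
t = (-0.4842, -0.2576, 1.3396) m
M0: Pc = R·M0+t = (-0.59320, -0.16477, +1.37002); u = 452.8·(-0.59320)/1.37002 + 321.6 = 125.5425, v = 870.5·(-0.16477)/1.37002 + 245.8 = 141.1052
M1: Pc = R·M1+t = (-0.41709, -0.15332, +1.26185); u = 452.8·(-0.41709)/1.26185 + 321.6 = 171.9308, v = 870.5·(-0.15332)/1.26185 + 245.8 = 140.0333
M2: Pc = R·M2+t = (-0.37520, -0.35043, +1.30918); u = 452.8·(-0.37520)/1.30918 + 321.6 = 191.8327, v = 870.5·(-0.35043)/1.30918 + 245.8 = 12.7932
M3: Pc = R·M3+t = (-0.55131, -0.36188, +1.41735); u = 452.8·(-0.55131)/1.41735 + 321.6 = 145.4746, v = 870.5·(-0.36188)/1.41735 + 245.8 = 23.5406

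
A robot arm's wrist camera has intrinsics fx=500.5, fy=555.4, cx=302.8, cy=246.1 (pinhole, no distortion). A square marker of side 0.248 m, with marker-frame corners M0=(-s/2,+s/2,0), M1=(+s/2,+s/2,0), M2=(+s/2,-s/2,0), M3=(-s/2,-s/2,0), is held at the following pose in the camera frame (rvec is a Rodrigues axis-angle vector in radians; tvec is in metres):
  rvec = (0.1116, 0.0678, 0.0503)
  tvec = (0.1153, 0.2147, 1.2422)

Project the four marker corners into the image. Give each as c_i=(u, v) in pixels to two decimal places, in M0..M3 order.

c0=(297.25, 391.55) c1=(396.27, 399.37) c2=(403.14, 290.85) c3=(301.78, 284.26)

Intrinsics K: fx=500.5, fy=555.4, cx=302.8, cy=246.1
Marker side s = 0.248 m; corners in marker frame (Z=0):
  M0 = (-0.1240, +0.1240, 0)
  M1 = (+0.1240, +0.1240, 0)
  M2 = (+0.1240, -0.1240, 0)
  M3 = (-0.1240, -0.1240, 0)
rvec = (0.1116, 0.0678, 0.0503), |rvec| = θ = 0.13993 rad = 8.018°
Rodrigues: sinθ=0.13948, 1−cosθ=0.00977; R = I + sinθ·[k]× + (1−cosθ)·[k]×²:
    [+0.99644 -0.04636 +0.07038]
    [+0.05391 +0.99252 -0.10953]
    [-0.06478 +0.11294 +0.99149]
t = (0.1153, 0.2147, 1.2422) m
M0: Pc = R·M0+t = (-0.01401, +0.33109, +1.26424); u = 500.5·(-0.01401)/1.26424 + 302.8 = 297.2546, v = 555.4·(+0.33109)/1.26424 + 246.1 = 391.5521
M1: Pc = R·M1+t = (+0.23311, +0.34446, +1.24817); u = 500.5·(+0.23311)/1.24817 + 302.8 = 396.2741, v = 555.4·(+0.34446)/1.24817 + 246.1 = 399.3736
M2: Pc = R·M2+t = (+0.24461, +0.09831, +1.22016); u = 500.5·(+0.24461)/1.22016 + 302.8 = 403.1357, v = 555.4·(+0.09831)/1.22016 + 246.1 = 290.8505
M3: Pc = R·M3+t = (-0.00251, +0.08494, +1.23623); u = 500.5·(-0.00251)/1.23623 + 302.8 = 301.7837, v = 555.4·(+0.08494)/1.23623 + 246.1 = 284.2620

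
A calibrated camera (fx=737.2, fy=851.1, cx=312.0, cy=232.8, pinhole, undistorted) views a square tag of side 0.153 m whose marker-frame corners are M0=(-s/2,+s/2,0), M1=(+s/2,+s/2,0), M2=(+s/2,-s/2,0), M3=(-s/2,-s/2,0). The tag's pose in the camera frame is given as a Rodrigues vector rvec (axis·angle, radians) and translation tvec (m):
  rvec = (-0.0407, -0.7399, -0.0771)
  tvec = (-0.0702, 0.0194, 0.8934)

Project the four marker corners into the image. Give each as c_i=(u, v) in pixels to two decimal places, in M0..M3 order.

Intrinsics K: fx=737.2, fy=851.1, cx=312.0, cy=232.8
Marker side s = 0.153 m; corners in marker frame (Z=0):
  M0 = (-0.0765, +0.0765, 0)
  M1 = (+0.0765, +0.0765, 0)
  M2 = (+0.0765, -0.0765, 0)
  M3 = (-0.0765, -0.0765, 0)
rvec = (-0.0407, -0.7399, -0.0771), |rvec| = θ = 0.74502 rad = 42.686°
Rodrigues: sinθ=0.67799, 1−cosθ=0.26492; R = I + sinθ·[k]× + (1−cosθ)·[k]×²:
    [+0.73587 +0.08454 -0.67183]
    [-0.05579 +0.99637 +0.06427]
    [+0.67483 -0.00981 +0.73791]
t = (-0.0702, 0.0194, 0.8934) m
M0: Pc = R·M0+t = (-0.12003, +0.09989, +0.84103); u = 737.2·(-0.12003)/0.84103 + 312.0 = 206.7907, v = 851.1·(+0.09989)/0.84103 + 232.8 = 333.8870
M1: Pc = R·M1+t = (-0.00744, +0.09135, +0.94427); u = 737.2·(-0.00744)/0.94427 + 312.0 = 306.1921, v = 851.1·(+0.09135)/0.94427 + 232.8 = 315.1404
M2: Pc = R·M2+t = (-0.02037, -0.06109, +0.94577); u = 737.2·(-0.02037)/0.94577 + 312.0 = 296.1197, v = 851.1·(-0.06109)/0.94577 + 232.8 = 177.8249
M3: Pc = R·M3+t = (-0.13296, -0.05255, +0.84253); u = 737.2·(-0.13296)/0.84253 + 312.0 = 195.6610, v = 851.1·(-0.05255)/0.84253 + 232.8 = 179.7106

c0=(206.79, 333.89) c1=(306.19, 315.14) c2=(296.12, 177.82) c3=(195.66, 179.71)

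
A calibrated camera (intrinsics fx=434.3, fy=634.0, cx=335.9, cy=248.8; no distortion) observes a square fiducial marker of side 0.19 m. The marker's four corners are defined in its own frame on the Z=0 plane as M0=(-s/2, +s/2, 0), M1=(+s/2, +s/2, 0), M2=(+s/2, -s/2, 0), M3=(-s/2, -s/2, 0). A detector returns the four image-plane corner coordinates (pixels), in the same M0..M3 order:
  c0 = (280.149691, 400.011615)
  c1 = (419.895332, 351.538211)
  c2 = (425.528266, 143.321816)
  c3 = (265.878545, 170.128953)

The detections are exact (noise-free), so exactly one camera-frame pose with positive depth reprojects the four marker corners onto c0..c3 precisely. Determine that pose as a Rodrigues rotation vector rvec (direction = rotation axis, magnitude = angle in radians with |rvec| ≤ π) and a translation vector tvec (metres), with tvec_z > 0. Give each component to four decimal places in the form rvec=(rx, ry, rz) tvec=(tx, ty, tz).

Intrinsics K: fx=434.3, fy=634.0, cx=335.9, cy=248.8
Marker side s = 0.19 m; corners in marker frame (Z=0):
  M0 = (-0.0950, +0.0950, 0)
  M1 = (+0.0950, +0.0950, 0)
  M2 = (+0.0950, -0.0950, 0)
  M3 = (-0.0950, -0.0950, 0)
Detected image corners:
  c0 = (280.149691, 400.011615) px
  c1 = (419.895332, 351.538211) px
  c2 = (425.528266, 143.321816) px
  c3 = (265.878545, 170.128953) px
Planar DLT: solve 8×8 A·h = b for H (H[2,2]=1):
  H  [+1006.31331 +256.59326 +352.53699]
  H  [-32.01806 +1330.86141 +272.19993]
  H  [+0.63767 +0.68140 +1.00000]
B = K⁻¹H; ‖b₁‖=1.955424, ‖b₂‖=1.955424; λ = 2/(‖b₁‖+‖b₂‖) = 0.511398, sign → tz>0 ⇒ λ=+0.511398
r₁ = λ·B[:,0] = (+0.93274,-0.15380,+0.32610); r₂ = λ·B[:,1] = (+0.03263,+0.93675,+0.34847)
r₃ = r₁×r₂ = (-0.35907,-0.31439,+0.87876); SVD([r₁ r₂ r₃]) → R = UVᵀ:
  R  [+0.93274 +0.03263 -0.35907]
  R  [-0.15380 +0.93675 -0.31439]
  R  [+0.32610 +0.34847 +0.87876]
t = (+0.01959, +0.01887, +0.51140) m
tr R = 2.748257; θ = arccos((tr R − 1)/2) = 0.507158 rad = 29.058°
axis k = ((R−Rᵀ)₃₂, (R−Rᵀ)₁₃, (R−Rᵀ)₂₁) / (2 sinθ) = (+0.682379, -0.705355, -0.191920)
rvec = θ·k = (+0.346074, -0.357726, -0.097333)

rvec=(0.3461, -0.3577, -0.0973) tvec=(0.0196, 0.0189, 0.5114)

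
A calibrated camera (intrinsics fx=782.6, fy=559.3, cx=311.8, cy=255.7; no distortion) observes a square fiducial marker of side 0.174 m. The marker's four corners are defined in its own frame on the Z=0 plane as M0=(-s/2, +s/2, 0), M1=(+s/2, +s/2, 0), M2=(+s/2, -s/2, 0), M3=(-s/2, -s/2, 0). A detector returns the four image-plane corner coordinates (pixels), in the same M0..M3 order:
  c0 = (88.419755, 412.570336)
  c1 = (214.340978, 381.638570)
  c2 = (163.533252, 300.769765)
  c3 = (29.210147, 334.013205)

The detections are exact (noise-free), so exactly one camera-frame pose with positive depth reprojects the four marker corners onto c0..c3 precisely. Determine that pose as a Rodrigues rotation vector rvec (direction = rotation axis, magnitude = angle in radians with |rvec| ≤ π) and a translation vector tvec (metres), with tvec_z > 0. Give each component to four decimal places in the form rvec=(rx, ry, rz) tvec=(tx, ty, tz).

rvec=(0.3802, -0.0493, -0.3323) tvec=(-0.2358, 0.1814, 0.9861)

Intrinsics K: fx=782.6, fy=559.3, cx=311.8, cy=255.7
Marker side s = 0.174 m; corners in marker frame (Z=0):
  M0 = (-0.0870, +0.0870, 0)
  M1 = (+0.0870, +0.0870, 0)
  M2 = (+0.0870, -0.0870, 0)
  M3 = (-0.0870, -0.0870, 0)
Detected image corners:
  c0 = (88.419755, 412.570336) px
  c1 = (214.340978, 381.638570) px
  c2 = (163.533252, 300.769765) px
  c3 = (29.210147, 334.013205) px
Planar DLT: solve 8×8 A·h = b for H (H[2,2]=1):
  H  [+745.20568 +362.91536 +124.69531]
  H  [-189.47179 +592.91354 +358.57700]
  H  [-0.01478 +0.37733 +1.00000]
B = K⁻¹H; ‖b₁‖=1.014107, ‖b₂‖=1.014107; λ = 2/(‖b₁‖+‖b₂‖) = 0.986089, sign → tz>0 ⇒ λ=+0.986089
r₁ = λ·B[:,0] = (+0.94478,-0.32739,-0.01457); r₂ = λ·B[:,1] = (+0.30904,+0.87524,+0.37208)
r₃ = r₁×r₂ = (-0.10907,-0.35604,+0.92808); SVD([r₁ r₂ r₃]) → R = UVᵀ:
  R  [+0.94478 +0.30904 -0.10907]
  R  [-0.32739 +0.87524 -0.35604]
  R  [-0.01457 +0.37208 +0.92808]
t = (-0.23575, +0.18138, +0.98609) m
tr R = 2.748104; θ = arccos((tr R − 1)/2) = 0.507315 rad = 29.067°
axis k = ((R−Rᵀ)₃₂, (R−Rᵀ)₁₃, (R−Rᵀ)₂₁) / (2 sinθ) = (+0.749356, -0.097252, -0.654987)
rvec = θ·k = (+0.380160, -0.049337, -0.332285)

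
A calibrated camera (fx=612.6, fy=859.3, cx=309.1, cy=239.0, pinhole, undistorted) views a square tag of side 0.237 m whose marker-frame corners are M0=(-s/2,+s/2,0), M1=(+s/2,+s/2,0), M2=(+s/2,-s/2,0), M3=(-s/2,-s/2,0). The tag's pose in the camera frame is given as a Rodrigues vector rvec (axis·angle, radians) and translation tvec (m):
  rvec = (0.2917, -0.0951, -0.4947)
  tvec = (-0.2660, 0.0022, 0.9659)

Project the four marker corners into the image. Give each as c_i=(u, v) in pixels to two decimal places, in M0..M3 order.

c0=(115.24, 375.49) c1=(242.96, 277.31) c2=(167.33, 96.90) c3=(29.50, 201.66)

Intrinsics K: fx=612.6, fy=859.3, cx=309.1, cy=239.0
Marker side s = 0.237 m; corners in marker frame (Z=0):
  M0 = (-0.1185, +0.1185, 0)
  M1 = (+0.1185, +0.1185, 0)
  M2 = (+0.1185, -0.1185, 0)
  M3 = (-0.1185, -0.1185, 0)
rvec = (0.2917, -0.0951, -0.4947), |rvec| = θ = 0.58212 rad = 33.353°
Rodrigues: sinθ=0.54979, 1−cosθ=0.16470; R = I + sinθ·[k]× + (1−cosθ)·[k]×²:
    [+0.87666 +0.45375 -0.15996]
    [-0.48071 +0.83970 -0.25264]
    [+0.01968 +0.29837 +0.95425]
t = (-0.2660, 0.0022, 0.9659) m
M0: Pc = R·M0+t = (-0.31611, +0.15867, +0.99892); u = 612.6·(-0.31611)/0.99892 + 309.1 = 115.2396, v = 859.3·(+0.15867)/0.99892 + 239.0 = 375.4907
M1: Pc = R·M1+t = (-0.10835, +0.04474, +1.00359); u = 612.6·(-0.10835)/1.00359 + 309.1 = 242.9639, v = 859.3·(+0.04474)/1.00359 + 239.0 = 277.3071
M2: Pc = R·M2+t = (-0.21589, -0.15427, +0.93288); u = 612.6·(-0.21589)/0.93288 + 309.1 = 167.3327, v = 859.3·(-0.15427)/0.93288 + 239.0 = 96.8986
M3: Pc = R·M3+t = (-0.42365, -0.04034, +0.92821); u = 612.6·(-0.42365)/0.92821 + 309.1 = 29.4979, v = 859.3·(-0.04034)/0.92821 + 239.0 = 201.6554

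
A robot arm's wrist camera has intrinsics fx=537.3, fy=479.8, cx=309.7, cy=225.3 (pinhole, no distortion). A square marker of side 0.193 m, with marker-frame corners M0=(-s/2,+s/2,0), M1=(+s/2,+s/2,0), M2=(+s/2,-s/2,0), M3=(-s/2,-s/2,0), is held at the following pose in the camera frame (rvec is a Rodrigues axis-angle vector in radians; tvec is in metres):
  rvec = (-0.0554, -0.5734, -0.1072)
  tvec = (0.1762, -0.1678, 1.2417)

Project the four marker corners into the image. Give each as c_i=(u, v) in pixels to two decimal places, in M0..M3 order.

c0=(358.09, 199.55) c1=(421.15, 195.50) c2=(411.45, 124.67) c3=(347.76, 122.47)

Intrinsics K: fx=537.3, fy=479.8, cx=309.7, cy=225.3
Marker side s = 0.193 m; corners in marker frame (Z=0):
  M0 = (-0.0965, +0.0965, 0)
  M1 = (+0.0965, +0.0965, 0)
  M2 = (+0.0965, -0.0965, 0)
  M3 = (-0.0965, -0.0965, 0)
rvec = (-0.0554, -0.5734, -0.1072), |rvec| = θ = 0.58596 rad = 33.573°
Rodrigues: sinθ=0.55300, 1−cosθ=0.16682; R = I + sinθ·[k]× + (1−cosθ)·[k]×²:
    [+0.83467 +0.11660 -0.53826]
    [-0.08574 +0.99293 +0.08215]
    [+0.54403 -0.02242 +0.83877]
t = (0.1762, -0.1678, 1.2417) m
M0: Pc = R·M0+t = (+0.10691, -0.06371, +1.18704); u = 537.3·(+0.10691)/1.18704 + 309.7 = 358.0900, v = 479.8·(-0.06371)/1.18704 + 225.3 = 199.5488
M1: Pc = R·M1+t = (+0.26800, -0.08026, +1.29204); u = 537.3·(+0.26800)/1.29204 + 309.7 = 421.1485, v = 479.8·(-0.08026)/1.29204 + 225.3 = 195.4967
M2: Pc = R·M2+t = (+0.24549, -0.27189, +1.29636); u = 537.3·(+0.24549)/1.29636 + 309.7 = 411.4491, v = 479.8·(-0.27189)/1.29636 + 225.3 = 124.6698
M3: Pc = R·M3+t = (+0.08440, -0.25534, +1.19136); u = 537.3·(+0.08440)/1.19136 + 309.7 = 347.7648, v = 479.8·(-0.25534)/1.19136 + 225.3 = 122.4650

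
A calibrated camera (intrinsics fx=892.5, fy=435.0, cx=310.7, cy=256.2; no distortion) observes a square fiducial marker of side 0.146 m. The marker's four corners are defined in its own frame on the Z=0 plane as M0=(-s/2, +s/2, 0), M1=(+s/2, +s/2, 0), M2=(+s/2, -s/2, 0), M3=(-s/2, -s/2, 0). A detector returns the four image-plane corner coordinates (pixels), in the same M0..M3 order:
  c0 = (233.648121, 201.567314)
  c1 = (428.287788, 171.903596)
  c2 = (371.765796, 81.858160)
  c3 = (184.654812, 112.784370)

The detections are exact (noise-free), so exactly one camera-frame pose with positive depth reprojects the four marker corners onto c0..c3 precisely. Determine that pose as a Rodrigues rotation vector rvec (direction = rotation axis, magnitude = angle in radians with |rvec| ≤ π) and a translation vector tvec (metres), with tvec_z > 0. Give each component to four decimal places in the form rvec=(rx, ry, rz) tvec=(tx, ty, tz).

Intrinsics K: fx=892.5, fy=435.0, cx=310.7, cy=256.2
Marker side s = 0.146 m; corners in marker frame (Z=0):
  M0 = (-0.0730, +0.0730, 0)
  M1 = (+0.0730, +0.0730, 0)
  M2 = (+0.0730, -0.0730, 0)
  M3 = (-0.0730, -0.0730, 0)
Detected image corners:
  c0 = (233.648121, 201.567314) px
  c1 = (428.287788, 171.903596) px
  c2 = (371.765796, 81.858160) px
  c3 = (184.654812, 112.784370) px
Planar DLT: solve 8×8 A·h = b for H (H[2,2]=1):
  H  [+1254.51921 +293.23366 +302.96133]
  H  [-232.01649 +580.75864 +141.49227]
  H  [-0.17212 -0.22258 +1.00000]
B = K⁻¹H; ‖b₁‖=1.537552, ‖b₂‖=1.537552; λ = 2/(‖b₁‖+‖b₂‖) = 0.650384, sign → tz>0 ⇒ λ=+0.650384
r₁ = λ·B[:,0] = (+0.95317,-0.28096,-0.11195); r₂ = λ·B[:,1] = (+0.26408,+0.95357,-0.14476)
r₃ = r₁×r₂ = (+0.14742,+0.10842,+0.98311); SVD([r₁ r₂ r₃]) → R = UVᵀ:
  R  [+0.95317 +0.26408 +0.14742]
  R  [-0.28096 +0.95357 +0.10842]
  R  [-0.11195 -0.14476 +0.98311]
t = (-0.00564, -0.17150, +0.65038) m
tr R = 2.889855; θ = arccos((tr R − 1)/2) = 0.333424 rad = 19.104°
axis k = ((R−Rᵀ)₃₂, (R−Rᵀ)₁₃, (R−Rᵀ)₂₁) / (2 sinθ) = (-0.386802, +0.396250, -0.832688)
rvec = θ·k = (-0.128969, +0.132119, -0.277638)

rvec=(-0.1290, 0.1321, -0.2776) tvec=(-0.0056, -0.1715, 0.6504)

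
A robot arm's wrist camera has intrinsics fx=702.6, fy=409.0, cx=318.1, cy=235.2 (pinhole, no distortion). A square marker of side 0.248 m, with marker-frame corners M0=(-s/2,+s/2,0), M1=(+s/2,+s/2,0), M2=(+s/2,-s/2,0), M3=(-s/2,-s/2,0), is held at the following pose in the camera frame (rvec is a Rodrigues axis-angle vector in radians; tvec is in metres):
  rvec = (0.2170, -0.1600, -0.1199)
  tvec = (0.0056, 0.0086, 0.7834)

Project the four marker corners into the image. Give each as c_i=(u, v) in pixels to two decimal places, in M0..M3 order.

c0=(226.48, 310.28) c1=(436.45, 290.47) c2=(422.20, 167.32) c3=(195.76, 182.63)

Intrinsics K: fx=702.6, fy=409.0, cx=318.1, cy=235.2
Marker side s = 0.248 m; corners in marker frame (Z=0):
  M0 = (-0.1240, +0.1240, 0)
  M1 = (+0.1240, +0.1240, 0)
  M2 = (+0.1240, -0.1240, 0)
  M3 = (-0.1240, -0.1240, 0)
rvec = (0.2170, -0.1600, -0.1199), |rvec| = θ = 0.29507 rad = 16.906°
Rodrigues: sinθ=0.29080, 1−cosθ=0.04322; R = I + sinθ·[k]× + (1−cosθ)·[k]×²:
    [+0.98016 +0.10093 -0.17060]
    [-0.13540 +0.96949 -0.20434]
    [+0.14477 +0.22339 +0.96392]
t = (0.0056, 0.0086, 0.7834) m
M0: Pc = R·M0+t = (-0.10342, +0.14561, +0.79315); u = 702.6·(-0.10342)/0.79315 + 318.1 = 226.4835, v = 409.0·(+0.14561)/0.79315 + 235.2 = 310.2845
M1: Pc = R·M1+t = (+0.13966, +0.11203, +0.82905); u = 702.6·(+0.13966)/0.82905 + 318.1 = 436.4541, v = 409.0·(+0.11203)/0.82905 + 235.2 = 290.4667
M2: Pc = R·M2+t = (+0.11462, -0.12841, +0.77365); u = 702.6·(+0.11462)/0.77365 + 318.1 = 422.1967, v = 409.0·(-0.12841)/0.77365 + 235.2 = 167.3164
M3: Pc = R·M3+t = (-0.12846, -0.09483, +0.73775); u = 702.6·(-0.12846)/0.73775 + 318.1 = 195.7648, v = 409.0·(-0.09483)/0.73775 + 235.2 = 182.6289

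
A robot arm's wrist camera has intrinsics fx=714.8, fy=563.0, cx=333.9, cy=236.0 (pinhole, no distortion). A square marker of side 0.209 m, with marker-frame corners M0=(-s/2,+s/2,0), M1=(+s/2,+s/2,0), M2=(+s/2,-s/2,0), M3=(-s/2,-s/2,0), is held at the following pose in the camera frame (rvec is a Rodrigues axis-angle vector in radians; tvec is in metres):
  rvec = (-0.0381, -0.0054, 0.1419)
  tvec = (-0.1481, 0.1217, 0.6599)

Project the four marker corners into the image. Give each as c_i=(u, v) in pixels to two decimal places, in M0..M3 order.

Intrinsics K: fx=714.8, fy=563.0, cx=333.9, cy=236.0
Marker side s = 0.209 m; corners in marker frame (Z=0):
  M0 = (-0.1045, +0.1045, 0)
  M1 = (+0.1045, +0.1045, 0)
  M2 = (+0.1045, -0.1045, 0)
  M3 = (-0.1045, -0.1045, 0)
rvec = (-0.0381, -0.0054, 0.1419), |rvec| = θ = 0.14703 rad = 8.424°
Rodrigues: sinθ=0.14650, 1−cosθ=0.01079; R = I + sinθ·[k]× + (1−cosθ)·[k]×²:
    [+0.98994 -0.14129 -0.00808]
    [+0.14149 +0.98923 +0.03758]
    [+0.00268 -0.03835 +0.99926]
t = (-0.1481, 0.1217, 0.6599) m
M0: Pc = R·M0+t = (-0.26631, +0.21029, +0.65561); u = 714.8·(-0.26631)/0.65561 + 333.9 = 43.5451, v = 563.0·(+0.21029)/0.65561 + 236.0 = 416.5826
M1: Pc = R·M1+t = (-0.05942, +0.23986, +0.65617); u = 714.8·(-0.05942)/0.65617 + 333.9 = 269.1752, v = 563.0·(+0.23986)/0.65617 + 236.0 = 441.8011
M2: Pc = R·M2+t = (-0.02989, +0.03311, +0.66419); u = 714.8·(-0.02989)/0.66419 + 333.9 = 301.7353, v = 563.0·(+0.03311)/0.66419 + 236.0 = 264.0673
M3: Pc = R·M3+t = (-0.23678, +0.00354, +0.66363); u = 714.8·(-0.23678)/0.66363 + 333.9 = 78.8574, v = 563.0·(+0.00354)/0.66363 + 236.0 = 239.0032

c0=(43.55, 416.58) c1=(269.18, 441.80) c2=(301.74, 264.07) c3=(78.86, 239.00)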